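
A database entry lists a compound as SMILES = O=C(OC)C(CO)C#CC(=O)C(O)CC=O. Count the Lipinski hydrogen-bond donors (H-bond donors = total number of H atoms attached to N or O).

Donors: find every N or O and count the H atoms it carries.
  atom 1 (O): bond orders sum to 2 → 0 H
  atom 3 (O): bond orders sum to 2 → 0 H
  atom 7 (O): bond orders sum to 1 → 1 H
  atom 11 (O): bond orders sum to 2 → 0 H
  atom 13 (O): bond orders sum to 1 → 1 H
  atom 16 (O): bond orders sum to 2 → 0 H
Lipinski HBD = 2.

2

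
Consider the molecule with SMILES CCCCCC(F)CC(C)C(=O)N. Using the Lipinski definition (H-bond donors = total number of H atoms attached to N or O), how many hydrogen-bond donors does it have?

Donors: find every N or O and count the H atoms it carries.
  atom 12 (O): bond orders sum to 2 → 0 H
  atom 13 (N): bond orders sum to 1 → 2 H
Lipinski HBD = 2.

2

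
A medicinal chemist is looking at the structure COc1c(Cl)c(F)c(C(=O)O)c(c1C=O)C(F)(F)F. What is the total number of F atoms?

Scan the SMILES for F atoms (remember two-letter symbols like Cl and Br are single atoms).
Fluorine count: 4.

4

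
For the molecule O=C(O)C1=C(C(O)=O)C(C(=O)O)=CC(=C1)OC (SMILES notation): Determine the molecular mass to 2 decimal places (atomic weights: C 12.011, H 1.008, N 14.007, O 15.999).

240.17 g/mol

First, the molecular formula is C10H8O7 (counting implicit H from valence).
  C: 10 × 12.011 = 120.110
  H: 8 × 1.008 = 8.064
  O: 7 × 15.999 = 111.993
Sum: 10×12.011 + 8×1.008 + 7×15.999 = 240.167 → 240.17 g/mol.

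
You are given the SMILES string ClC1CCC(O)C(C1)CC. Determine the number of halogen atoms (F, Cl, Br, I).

1

Halogen atoms appear at heavy-atom position 1 (1×Cl).
Other groups present: 1 hydroxyl.
Halogen count: 1.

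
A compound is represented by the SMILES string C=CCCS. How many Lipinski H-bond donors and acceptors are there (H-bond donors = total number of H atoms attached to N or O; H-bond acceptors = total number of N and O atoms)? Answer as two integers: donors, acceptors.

Donors: find every N or O and count the H atoms it carries.
  (no N or O atoms present)
Lipinski HBD = 0.
Acceptors: N atoms = 0, O atoms = 0 → HBA = 0.

0, 0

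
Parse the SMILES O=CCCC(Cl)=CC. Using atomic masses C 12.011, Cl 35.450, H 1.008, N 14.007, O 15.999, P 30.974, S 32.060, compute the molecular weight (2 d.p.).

132.59 g/mol

First, the molecular formula is C6H9ClO (counting implicit H from valence).
  C: 6 × 12.011 = 72.066
  Cl: 1 × 35.450 = 35.450
  H: 9 × 1.008 = 9.072
  O: 1 × 15.999 = 15.999
Sum: 6×12.011 + 1×35.450 + 9×1.008 + 1×15.999 = 132.587 → 132.59 g/mol.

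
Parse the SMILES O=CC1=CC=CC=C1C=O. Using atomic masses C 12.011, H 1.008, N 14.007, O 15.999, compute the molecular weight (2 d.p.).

First, the molecular formula is C8H6O2 (counting implicit H from valence).
  C: 8 × 12.011 = 96.088
  H: 6 × 1.008 = 6.048
  O: 2 × 15.999 = 31.998
Sum: 8×12.011 + 6×1.008 + 2×15.999 = 134.134 → 134.13 g/mol.

134.13 g/mol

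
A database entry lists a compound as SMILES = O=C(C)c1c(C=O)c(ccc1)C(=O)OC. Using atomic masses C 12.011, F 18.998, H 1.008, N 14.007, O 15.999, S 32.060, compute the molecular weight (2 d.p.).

206.20 g/mol

First, the molecular formula is C11H10O4 (counting implicit H from valence).
  C: 11 × 12.011 = 132.121
  H: 10 × 1.008 = 10.080
  O: 4 × 15.999 = 63.996
Sum: 11×12.011 + 10×1.008 + 4×15.999 = 206.197 → 206.20 g/mol.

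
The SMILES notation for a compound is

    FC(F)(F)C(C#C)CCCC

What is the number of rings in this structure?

0

In SMILES, each pair of matching ring-closure digits denotes one ring-closing bond; the number of such bonds equals the number of independent rings.
Ring-closure bonds here: 0.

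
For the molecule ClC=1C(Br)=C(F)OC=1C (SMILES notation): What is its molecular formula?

Walk through each heavy atom and fill implicit hydrogens from standard valence (C 4, N 3, O 2, S 2, halogen 1):
  atom 1: Cl (halogen, monovalent) → 0 H
  atom 2: C, bond orders sum to 4 (valence 4) → 0 H
  atom 3: C, bond orders sum to 4 (valence 4) → 0 H
  atom 4: Br (halogen, monovalent) → 0 H
  atom 5: C, bond orders sum to 4 (valence 4) → 0 H
  atom 6: F (halogen, monovalent) → 0 H
  atom 7: O, bond orders sum to 2 (valence 2) → 0 H
  atom 8: C, bond orders sum to 4 (valence 4) → 0 H
  atom 9: C, bond orders sum to 1 (valence 4) → 3 H
Totals → C:5, H:3, Br:1, Cl:1, F:1, O:1.

C5H3BrClFO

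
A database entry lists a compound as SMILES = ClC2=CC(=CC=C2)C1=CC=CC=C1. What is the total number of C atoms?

Count every carbon token in the SMILES (each C, including those in ring-closure positions and inside branches).
Carbon count: 12.

12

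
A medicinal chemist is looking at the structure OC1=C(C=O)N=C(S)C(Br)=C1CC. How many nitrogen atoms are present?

Scan the SMILES for N atoms (remember two-letter symbols like Cl and Br are single atoms).
Nitrogen count: 1.

1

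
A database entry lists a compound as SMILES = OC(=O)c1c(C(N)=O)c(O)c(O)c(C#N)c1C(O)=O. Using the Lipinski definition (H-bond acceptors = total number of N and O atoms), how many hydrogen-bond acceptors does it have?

9

N atoms: 2; O atoms: 7.
Lipinski HBA = 2 + 7 = 9.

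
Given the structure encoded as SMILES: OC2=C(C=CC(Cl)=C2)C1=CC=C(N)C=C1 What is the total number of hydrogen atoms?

Walk through each heavy atom and fill implicit hydrogens from standard valence (C 4, N 3, O 2, S 2, halogen 1):
  atom 1: O, bond orders sum to 1 (valence 2) → 1 H
  atom 2: C, bond orders sum to 4 (valence 4) → 0 H
  atom 3: C, bond orders sum to 4 (valence 4) → 0 H
  atom 4: C, bond orders sum to 3 (valence 4) → 1 H
  atom 5: C, bond orders sum to 3 (valence 4) → 1 H
  atom 6: C, bond orders sum to 4 (valence 4) → 0 H
  atom 7: Cl (halogen, monovalent) → 0 H
  atom 8: C, bond orders sum to 3 (valence 4) → 1 H
  atom 9: C, bond orders sum to 4 (valence 4) → 0 H
  atom 10: C, bond orders sum to 3 (valence 4) → 1 H
  atom 11: C, bond orders sum to 3 (valence 4) → 1 H
  atom 12: C, bond orders sum to 4 (valence 4) → 0 H
  atom 13: N, bond orders sum to 1 (valence 3) → 2 H
  atom 14: C, bond orders sum to 3 (valence 4) → 1 H
  atom 15: C, bond orders sum to 3 (valence 4) → 1 H
Total hydrogens: 10.

10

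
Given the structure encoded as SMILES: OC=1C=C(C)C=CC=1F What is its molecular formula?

C7H7FO

Walk through each heavy atom and fill implicit hydrogens from standard valence (C 4, N 3, O 2, S 2, halogen 1):
  atom 1: O, bond orders sum to 1 (valence 2) → 1 H
  atom 2: C, bond orders sum to 4 (valence 4) → 0 H
  atom 3: C, bond orders sum to 3 (valence 4) → 1 H
  atom 4: C, bond orders sum to 4 (valence 4) → 0 H
  atom 5: C, bond orders sum to 1 (valence 4) → 3 H
  atom 6: C, bond orders sum to 3 (valence 4) → 1 H
  atom 7: C, bond orders sum to 3 (valence 4) → 1 H
  atom 8: C, bond orders sum to 4 (valence 4) → 0 H
  atom 9: F (halogen, monovalent) → 0 H
Totals → C:7, H:7, F:1, O:1.
In Hill order: C7H7FO.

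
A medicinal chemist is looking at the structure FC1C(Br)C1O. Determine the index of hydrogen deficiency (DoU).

1

Degree of unsaturation = (number of rings) + (number of π bonds).
Ring closures in the SMILES: 1.
π bonds: none → 0 DoU from unsaturation.
Total DoU = 1 + 0 = 1.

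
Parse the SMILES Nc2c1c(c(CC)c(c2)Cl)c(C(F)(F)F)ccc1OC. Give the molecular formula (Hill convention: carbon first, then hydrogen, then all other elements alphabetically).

Walk through each heavy atom and fill implicit hydrogens from standard valence (C 4, N 3, O 2, S 2, halogen 1); for lowercase aromatic atoms, an aromatic c carries 1 H when it has two neighbours and 0 H with three, and aromatic n carries 0 H:
  atom 1: N, bond orders sum to 1 (valence 3) → 2 H
  atom 2: aromatic c, 3 neighbours → 0 H
  atom 3: aromatic c, 3 neighbours → 0 H
  atom 4: aromatic c, 3 neighbours → 0 H
  atom 5: aromatic c, 3 neighbours → 0 H
  atom 6: C, bond orders sum to 2 (valence 4) → 2 H
  atom 7: C, bond orders sum to 1 (valence 4) → 3 H
  atom 8: aromatic c, 3 neighbours → 0 H
  atom 9: aromatic c, 2 neighbours → 1 H
  atom 10: Cl (halogen, monovalent) → 0 H
  atom 11: aromatic c, 3 neighbours → 0 H
  atom 12: C, bond orders sum to 4 (valence 4) → 0 H
  atom 13: F (halogen, monovalent) → 0 H
  atom 14: F (halogen, monovalent) → 0 H
  atom 15: F (halogen, monovalent) → 0 H
  atom 16: aromatic c, 2 neighbours → 1 H
  atom 17: aromatic c, 2 neighbours → 1 H
  atom 18: aromatic c, 3 neighbours → 0 H
  atom 19: O, bond orders sum to 2 (valence 2) → 0 H
  atom 20: C, bond orders sum to 1 (valence 4) → 3 H
Totals → C:14, H:13, Cl:1, F:3, N:1, O:1.
In Hill order: C14H13ClF3NO.

C14H13ClF3NO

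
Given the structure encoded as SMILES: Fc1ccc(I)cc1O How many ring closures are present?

In SMILES, each pair of matching ring-closure digits denotes one ring-closing bond; the number of such bonds equals the number of independent rings.
Ring-closure bonds here: 1.

1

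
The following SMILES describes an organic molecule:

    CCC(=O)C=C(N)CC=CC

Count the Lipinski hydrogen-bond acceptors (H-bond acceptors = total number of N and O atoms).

2

N atoms: 1; O atoms: 1.
Lipinski HBA = 1 + 1 = 2.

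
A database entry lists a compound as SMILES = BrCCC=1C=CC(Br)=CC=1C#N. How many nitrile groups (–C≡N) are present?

The nitrile motif appears at heavy-atom position 11 in the SMILES.
Nitrile count: 1.

1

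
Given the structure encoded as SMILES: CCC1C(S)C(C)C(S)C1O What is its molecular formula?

Walk through each heavy atom and fill implicit hydrogens from standard valence (C 4, N 3, O 2, S 2, halogen 1):
  atom 1: C, bond orders sum to 1 (valence 4) → 3 H
  atom 2: C, bond orders sum to 2 (valence 4) → 2 H
  atom 3: C, bond orders sum to 3 (valence 4) → 1 H
  atom 4: C, bond orders sum to 3 (valence 4) → 1 H
  atom 5: S, bond orders sum to 1 (valence 2) → 1 H
  atom 6: C, bond orders sum to 3 (valence 4) → 1 H
  atom 7: C, bond orders sum to 1 (valence 4) → 3 H
  atom 8: C, bond orders sum to 3 (valence 4) → 1 H
  atom 9: S, bond orders sum to 1 (valence 2) → 1 H
  atom 10: C, bond orders sum to 3 (valence 4) → 1 H
  atom 11: O, bond orders sum to 1 (valence 2) → 1 H
Totals → C:8, H:16, O:1, S:2.
In Hill order: C8H16OS2.

C8H16OS2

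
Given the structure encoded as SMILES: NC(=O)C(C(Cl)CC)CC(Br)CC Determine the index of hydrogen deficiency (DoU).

Degree of unsaturation = (number of rings) + (number of π bonds).
Ring closures in the SMILES: 0.
π bonds: 1 double bond (each 1 DoU) → 1 DoU from unsaturation.
Total DoU = 0 + 1 = 1.

1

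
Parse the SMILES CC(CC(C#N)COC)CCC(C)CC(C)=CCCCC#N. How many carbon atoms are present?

Count every carbon token in the SMILES (each C, including those in ring-closure positions and inside branches).
Carbon count: 19.

19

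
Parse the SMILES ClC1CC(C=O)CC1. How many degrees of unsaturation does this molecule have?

Degree of unsaturation = (number of rings) + (number of π bonds).
Ring closures in the SMILES: 1.
π bonds: 1 double bond (each 1 DoU) → 1 DoU from unsaturation.
Total DoU = 1 + 1 = 2.

2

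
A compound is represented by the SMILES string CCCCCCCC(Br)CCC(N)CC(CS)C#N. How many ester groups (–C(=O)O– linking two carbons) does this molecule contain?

Scan the SMILES for the ester motif — none present.
Groups that are present: 1 nitrile, 1 primary amine, 1 thiol.

0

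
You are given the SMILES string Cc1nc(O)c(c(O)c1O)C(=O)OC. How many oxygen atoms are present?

Scan the SMILES for O atoms (remember two-letter symbols like Cl and Br are single atoms).
Oxygen count: 5.

5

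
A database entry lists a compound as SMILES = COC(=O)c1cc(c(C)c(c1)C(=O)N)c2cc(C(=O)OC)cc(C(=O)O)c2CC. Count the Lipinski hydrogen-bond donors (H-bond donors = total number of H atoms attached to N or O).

Donors: find every N or O and count the H atoms it carries.
  atom 2 (O): bond orders sum to 2 → 0 H
  atom 4 (O): bond orders sum to 2 → 0 H
  atom 13 (O): bond orders sum to 2 → 0 H
  atom 14 (N): bond orders sum to 1 → 2 H
  atom 19 (O): bond orders sum to 2 → 0 H
  atom 20 (O): bond orders sum to 2 → 0 H
  atom 25 (O): bond orders sum to 2 → 0 H
  atom 26 (O): bond orders sum to 1 → 1 H
Lipinski HBD = 3.

3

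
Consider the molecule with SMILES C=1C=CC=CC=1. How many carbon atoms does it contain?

6

Count every carbon token in the SMILES (each C, including those in ring-closure positions and inside branches).
Carbon count: 6.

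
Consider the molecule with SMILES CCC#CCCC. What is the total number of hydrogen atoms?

12

Walk through each heavy atom and fill implicit hydrogens from standard valence (C 4, N 3, O 2, S 2, halogen 1):
  atom 1: C, bond orders sum to 1 (valence 4) → 3 H
  atom 2: C, bond orders sum to 2 (valence 4) → 2 H
  atom 3: C, bond orders sum to 4 (valence 4) → 0 H
  atom 4: C, bond orders sum to 4 (valence 4) → 0 H
  atom 5: C, bond orders sum to 2 (valence 4) → 2 H
  atom 6: C, bond orders sum to 2 (valence 4) → 2 H
  atom 7: C, bond orders sum to 1 (valence 4) → 3 H
Total hydrogens: 12.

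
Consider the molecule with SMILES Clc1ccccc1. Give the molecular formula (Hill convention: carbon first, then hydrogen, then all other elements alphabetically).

C6H5Cl

Walk through each heavy atom and fill implicit hydrogens from standard valence (C 4, N 3, O 2, S 2, halogen 1); for lowercase aromatic atoms, an aromatic c carries 1 H when it has two neighbours and 0 H with three, and aromatic n carries 0 H:
  atom 1: Cl (halogen, monovalent) → 0 H
  atom 2: aromatic c, 3 neighbours → 0 H
  atom 3: aromatic c, 2 neighbours → 1 H
  atom 4: aromatic c, 2 neighbours → 1 H
  atom 5: aromatic c, 2 neighbours → 1 H
  atom 6: aromatic c, 2 neighbours → 1 H
  atom 7: aromatic c, 2 neighbours → 1 H
Totals → C:6, H:5, Cl:1.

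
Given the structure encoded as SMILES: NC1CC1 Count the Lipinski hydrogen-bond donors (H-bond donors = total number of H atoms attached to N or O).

Donors: find every N or O and count the H atoms it carries.
  atom 1 (N): bond orders sum to 1 → 2 H
Lipinski HBD = 2.

2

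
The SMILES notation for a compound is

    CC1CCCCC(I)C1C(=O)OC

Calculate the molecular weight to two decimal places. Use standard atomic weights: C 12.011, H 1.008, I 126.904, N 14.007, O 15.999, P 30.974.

296.15 g/mol

First, the molecular formula is C10H17IO2 (counting implicit H from valence).
  C: 10 × 12.011 = 120.110
  H: 17 × 1.008 = 17.136
  I: 1 × 126.904 = 126.904
  O: 2 × 15.999 = 31.998
Sum: 10×12.011 + 17×1.008 + 1×126.904 + 2×15.999 = 296.148 → 296.15 g/mol.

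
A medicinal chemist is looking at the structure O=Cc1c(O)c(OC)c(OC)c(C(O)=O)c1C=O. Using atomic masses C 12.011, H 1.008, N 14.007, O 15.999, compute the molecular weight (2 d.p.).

254.19 g/mol

First, the molecular formula is C11H10O7 (counting implicit H from valence).
  C: 11 × 12.011 = 132.121
  H: 10 × 1.008 = 10.080
  O: 7 × 15.999 = 111.993
Sum: 11×12.011 + 10×1.008 + 7×15.999 = 254.194 → 254.19 g/mol.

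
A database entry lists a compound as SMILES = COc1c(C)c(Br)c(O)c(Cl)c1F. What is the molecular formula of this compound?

C8H7BrClFO2

Walk through each heavy atom and fill implicit hydrogens from standard valence (C 4, N 3, O 2, S 2, halogen 1); for lowercase aromatic atoms, an aromatic c carries 1 H when it has two neighbours and 0 H with three, and aromatic n carries 0 H:
  atom 1: C, bond orders sum to 1 (valence 4) → 3 H
  atom 2: O, bond orders sum to 2 (valence 2) → 0 H
  atom 3: aromatic c, 3 neighbours → 0 H
  atom 4: aromatic c, 3 neighbours → 0 H
  atom 5: C, bond orders sum to 1 (valence 4) → 3 H
  atom 6: aromatic c, 3 neighbours → 0 H
  atom 7: Br (halogen, monovalent) → 0 H
  atom 8: aromatic c, 3 neighbours → 0 H
  atom 9: O, bond orders sum to 1 (valence 2) → 1 H
  atom 10: aromatic c, 3 neighbours → 0 H
  atom 11: Cl (halogen, monovalent) → 0 H
  atom 12: aromatic c, 3 neighbours → 0 H
  atom 13: F (halogen, monovalent) → 0 H
Totals → C:8, H:7, Br:1, Cl:1, F:1, O:2.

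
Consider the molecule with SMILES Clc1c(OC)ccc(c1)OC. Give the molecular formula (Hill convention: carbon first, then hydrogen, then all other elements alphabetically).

C8H9ClO2

Walk through each heavy atom and fill implicit hydrogens from standard valence (C 4, N 3, O 2, S 2, halogen 1); for lowercase aromatic atoms, an aromatic c carries 1 H when it has two neighbours and 0 H with three, and aromatic n carries 0 H:
  atom 1: Cl (halogen, monovalent) → 0 H
  atom 2: aromatic c, 3 neighbours → 0 H
  atom 3: aromatic c, 3 neighbours → 0 H
  atom 4: O, bond orders sum to 2 (valence 2) → 0 H
  atom 5: C, bond orders sum to 1 (valence 4) → 3 H
  atom 6: aromatic c, 2 neighbours → 1 H
  atom 7: aromatic c, 2 neighbours → 1 H
  atom 8: aromatic c, 3 neighbours → 0 H
  atom 9: aromatic c, 2 neighbours → 1 H
  atom 10: O, bond orders sum to 2 (valence 2) → 0 H
  atom 11: C, bond orders sum to 1 (valence 4) → 3 H
Totals → C:8, H:9, Cl:1, O:2.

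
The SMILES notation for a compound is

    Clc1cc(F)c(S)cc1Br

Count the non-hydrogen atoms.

Every atom symbol written in the SMILES (organic subset) is one heavy atom; implicit H are not written.
Heavy atoms by element → Br:1, C:6, Cl:1, F:1, S:1.
Total: 10.

10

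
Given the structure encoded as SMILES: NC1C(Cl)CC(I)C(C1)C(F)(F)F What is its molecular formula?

C7H10ClF3IN

Walk through each heavy atom and fill implicit hydrogens from standard valence (C 4, N 3, O 2, S 2, halogen 1):
  atom 1: N, bond orders sum to 1 (valence 3) → 2 H
  atom 2: C, bond orders sum to 3 (valence 4) → 1 H
  atom 3: C, bond orders sum to 3 (valence 4) → 1 H
  atom 4: Cl (halogen, monovalent) → 0 H
  atom 5: C, bond orders sum to 2 (valence 4) → 2 H
  atom 6: C, bond orders sum to 3 (valence 4) → 1 H
  atom 7: I (halogen, monovalent) → 0 H
  atom 8: C, bond orders sum to 3 (valence 4) → 1 H
  atom 9: C, bond orders sum to 2 (valence 4) → 2 H
  atom 10: C, bond orders sum to 4 (valence 4) → 0 H
  atom 11: F (halogen, monovalent) → 0 H
  atom 12: F (halogen, monovalent) → 0 H
  atom 13: F (halogen, monovalent) → 0 H
Totals → C:7, H:10, Cl:1, F:3, I:1, N:1.
In Hill order: C7H10ClF3IN.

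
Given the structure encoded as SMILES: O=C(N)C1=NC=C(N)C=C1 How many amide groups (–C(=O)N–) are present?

1

The amide motif appears at heavy-atom position 2 in the SMILES.
Other groups present: 1 primary amine.
Amide count: 1.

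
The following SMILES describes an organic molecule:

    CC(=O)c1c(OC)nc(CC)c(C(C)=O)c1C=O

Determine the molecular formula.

C13H15NO4

Walk through each heavy atom and fill implicit hydrogens from standard valence (C 4, N 3, O 2, S 2, halogen 1); for lowercase aromatic atoms, an aromatic c carries 1 H when it has two neighbours and 0 H with three, and aromatic n carries 0 H:
  atom 1: C, bond orders sum to 1 (valence 4) → 3 H
  atom 2: C, bond orders sum to 4 (valence 4) → 0 H
  atom 3: O, bond orders sum to 2 (valence 2) → 0 H
  atom 4: aromatic c, 3 neighbours → 0 H
  atom 5: aromatic c, 3 neighbours → 0 H
  atom 6: O, bond orders sum to 2 (valence 2) → 0 H
  atom 7: C, bond orders sum to 1 (valence 4) → 3 H
  atom 8: aromatic n, 2 neighbours → 0 H
  atom 9: aromatic c, 3 neighbours → 0 H
  atom 10: C, bond orders sum to 2 (valence 4) → 2 H
  atom 11: C, bond orders sum to 1 (valence 4) → 3 H
  atom 12: aromatic c, 3 neighbours → 0 H
  atom 13: C, bond orders sum to 4 (valence 4) → 0 H
  atom 14: C, bond orders sum to 1 (valence 4) → 3 H
  atom 15: O, bond orders sum to 2 (valence 2) → 0 H
  atom 16: aromatic c, 3 neighbours → 0 H
  atom 17: C, bond orders sum to 3 (valence 4) → 1 H
  atom 18: O, bond orders sum to 2 (valence 2) → 0 H
Totals → C:13, H:15, N:1, O:4.
In Hill order: C13H15NO4.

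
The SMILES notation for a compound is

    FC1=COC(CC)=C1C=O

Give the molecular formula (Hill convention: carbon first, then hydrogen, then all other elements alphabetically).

Walk through each heavy atom and fill implicit hydrogens from standard valence (C 4, N 3, O 2, S 2, halogen 1):
  atom 1: F (halogen, monovalent) → 0 H
  atom 2: C, bond orders sum to 4 (valence 4) → 0 H
  atom 3: C, bond orders sum to 3 (valence 4) → 1 H
  atom 4: O, bond orders sum to 2 (valence 2) → 0 H
  atom 5: C, bond orders sum to 4 (valence 4) → 0 H
  atom 6: C, bond orders sum to 2 (valence 4) → 2 H
  atom 7: C, bond orders sum to 1 (valence 4) → 3 H
  atom 8: C, bond orders sum to 4 (valence 4) → 0 H
  atom 9: C, bond orders sum to 3 (valence 4) → 1 H
  atom 10: O, bond orders sum to 2 (valence 2) → 0 H
Totals → C:7, H:7, F:1, O:2.
In Hill order: C7H7FO2.

C7H7FO2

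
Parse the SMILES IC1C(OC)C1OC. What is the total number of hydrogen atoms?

9

Walk through each heavy atom and fill implicit hydrogens from standard valence (C 4, N 3, O 2, S 2, halogen 1):
  atom 1: I (halogen, monovalent) → 0 H
  atom 2: C, bond orders sum to 3 (valence 4) → 1 H
  atom 3: C, bond orders sum to 3 (valence 4) → 1 H
  atom 4: O, bond orders sum to 2 (valence 2) → 0 H
  atom 5: C, bond orders sum to 1 (valence 4) → 3 H
  atom 6: C, bond orders sum to 3 (valence 4) → 1 H
  atom 7: O, bond orders sum to 2 (valence 2) → 0 H
  atom 8: C, bond orders sum to 1 (valence 4) → 3 H
Total hydrogens: 9.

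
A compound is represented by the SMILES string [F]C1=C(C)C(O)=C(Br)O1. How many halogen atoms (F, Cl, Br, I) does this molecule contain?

Halogen atoms appear at heavy-atom positions 1, 8 (1×Br, 1×F).
Other groups present: 1 hydroxyl.
Halogen count: 2.

2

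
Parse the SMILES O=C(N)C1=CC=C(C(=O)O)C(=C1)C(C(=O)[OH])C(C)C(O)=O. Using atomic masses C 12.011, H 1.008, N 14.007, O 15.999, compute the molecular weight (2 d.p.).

295.25 g/mol

First, the molecular formula is C13H13NO7 (counting implicit H from valence).
  C: 13 × 12.011 = 156.143
  H: 13 × 1.008 = 13.104
  N: 1 × 14.007 = 14.007
  O: 7 × 15.999 = 111.993
Sum: 13×12.011 + 13×1.008 + 1×14.007 + 7×15.999 = 295.247 → 295.25 g/mol.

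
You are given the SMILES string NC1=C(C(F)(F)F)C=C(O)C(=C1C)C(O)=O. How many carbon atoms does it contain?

9

Count every carbon token in the SMILES (each C, including those in ring-closure positions and inside branches).
Carbon count: 9.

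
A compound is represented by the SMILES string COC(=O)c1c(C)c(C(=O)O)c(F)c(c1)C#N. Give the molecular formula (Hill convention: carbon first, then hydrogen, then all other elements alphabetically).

C11H8FNO4

Walk through each heavy atom and fill implicit hydrogens from standard valence (C 4, N 3, O 2, S 2, halogen 1); for lowercase aromatic atoms, an aromatic c carries 1 H when it has two neighbours and 0 H with three, and aromatic n carries 0 H:
  atom 1: C, bond orders sum to 1 (valence 4) → 3 H
  atom 2: O, bond orders sum to 2 (valence 2) → 0 H
  atom 3: C, bond orders sum to 4 (valence 4) → 0 H
  atom 4: O, bond orders sum to 2 (valence 2) → 0 H
  atom 5: aromatic c, 3 neighbours → 0 H
  atom 6: aromatic c, 3 neighbours → 0 H
  atom 7: C, bond orders sum to 1 (valence 4) → 3 H
  atom 8: aromatic c, 3 neighbours → 0 H
  atom 9: C, bond orders sum to 4 (valence 4) → 0 H
  atom 10: O, bond orders sum to 2 (valence 2) → 0 H
  atom 11: O, bond orders sum to 1 (valence 2) → 1 H
  atom 12: aromatic c, 3 neighbours → 0 H
  atom 13: F (halogen, monovalent) → 0 H
  atom 14: aromatic c, 3 neighbours → 0 H
  atom 15: aromatic c, 2 neighbours → 1 H
  atom 16: C, bond orders sum to 4 (valence 4) → 0 H
  atom 17: N, bond orders sum to 3 (valence 3) → 0 H
Totals → C:11, H:8, F:1, N:1, O:4.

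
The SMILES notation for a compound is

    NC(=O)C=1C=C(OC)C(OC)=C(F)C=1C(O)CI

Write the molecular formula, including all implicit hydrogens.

C11H13FINO4

Walk through each heavy atom and fill implicit hydrogens from standard valence (C 4, N 3, O 2, S 2, halogen 1):
  atom 1: N, bond orders sum to 1 (valence 3) → 2 H
  atom 2: C, bond orders sum to 4 (valence 4) → 0 H
  atom 3: O, bond orders sum to 2 (valence 2) → 0 H
  atom 4: C, bond orders sum to 4 (valence 4) → 0 H
  atom 5: C, bond orders sum to 3 (valence 4) → 1 H
  atom 6: C, bond orders sum to 4 (valence 4) → 0 H
  atom 7: O, bond orders sum to 2 (valence 2) → 0 H
  atom 8: C, bond orders sum to 1 (valence 4) → 3 H
  atom 9: C, bond orders sum to 4 (valence 4) → 0 H
  atom 10: O, bond orders sum to 2 (valence 2) → 0 H
  atom 11: C, bond orders sum to 1 (valence 4) → 3 H
  atom 12: C, bond orders sum to 4 (valence 4) → 0 H
  atom 13: F (halogen, monovalent) → 0 H
  atom 14: C, bond orders sum to 4 (valence 4) → 0 H
  atom 15: C, bond orders sum to 3 (valence 4) → 1 H
  atom 16: O, bond orders sum to 1 (valence 2) → 1 H
  atom 17: C, bond orders sum to 2 (valence 4) → 2 H
  atom 18: I (halogen, monovalent) → 0 H
Totals → C:11, H:13, F:1, I:1, N:1, O:4.
In Hill order: C11H13FINO4.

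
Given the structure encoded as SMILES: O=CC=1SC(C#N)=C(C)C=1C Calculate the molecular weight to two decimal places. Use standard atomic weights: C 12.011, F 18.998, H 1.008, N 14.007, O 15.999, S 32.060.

165.21 g/mol

First, the molecular formula is C8H7NOS (counting implicit H from valence).
  C: 8 × 12.011 = 96.088
  H: 7 × 1.008 = 7.056
  N: 1 × 14.007 = 14.007
  O: 1 × 15.999 = 15.999
  S: 1 × 32.060 = 32.060
Sum: 8×12.011 + 7×1.008 + 1×14.007 + 1×15.999 + 1×32.060 = 165.210 → 165.21 g/mol.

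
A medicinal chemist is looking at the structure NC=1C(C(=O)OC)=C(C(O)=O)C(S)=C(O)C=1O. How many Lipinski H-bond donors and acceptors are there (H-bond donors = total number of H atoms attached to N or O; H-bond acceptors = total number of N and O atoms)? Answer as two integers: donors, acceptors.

5, 7

Donors: find every N or O and count the H atoms it carries.
  atom 1 (N): bond orders sum to 1 → 2 H
  atom 5 (O): bond orders sum to 2 → 0 H
  atom 6 (O): bond orders sum to 2 → 0 H
  atom 10 (O): bond orders sum to 1 → 1 H
  atom 11 (O): bond orders sum to 2 → 0 H
  atom 15 (O): bond orders sum to 1 → 1 H
  atom 17 (O): bond orders sum to 1 → 1 H
Lipinski HBD = 5.
Acceptors: N atoms = 1, O atoms = 6 → HBA = 7.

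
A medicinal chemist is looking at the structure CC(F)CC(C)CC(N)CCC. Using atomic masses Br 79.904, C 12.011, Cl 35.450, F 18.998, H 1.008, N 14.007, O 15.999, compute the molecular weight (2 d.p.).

175.29 g/mol

First, the molecular formula is C10H22FN (counting implicit H from valence).
  C: 10 × 12.011 = 120.110
  F: 1 × 18.998 = 18.998
  H: 22 × 1.008 = 22.176
  N: 1 × 14.007 = 14.007
Sum: 10×12.011 + 1×18.998 + 22×1.008 + 1×14.007 = 175.291 → 175.29 g/mol.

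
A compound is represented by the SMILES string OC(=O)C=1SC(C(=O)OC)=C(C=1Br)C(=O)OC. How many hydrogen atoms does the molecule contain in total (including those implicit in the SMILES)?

7

Walk through each heavy atom and fill implicit hydrogens from standard valence (C 4, N 3, O 2, S 2, halogen 1):
  atom 1: O, bond orders sum to 1 (valence 2) → 1 H
  atom 2: C, bond orders sum to 4 (valence 4) → 0 H
  atom 3: O, bond orders sum to 2 (valence 2) → 0 H
  atom 4: C, bond orders sum to 4 (valence 4) → 0 H
  atom 5: S, bond orders sum to 2 (valence 2) → 0 H
  atom 6: C, bond orders sum to 4 (valence 4) → 0 H
  atom 7: C, bond orders sum to 4 (valence 4) → 0 H
  atom 8: O, bond orders sum to 2 (valence 2) → 0 H
  atom 9: O, bond orders sum to 2 (valence 2) → 0 H
  atom 10: C, bond orders sum to 1 (valence 4) → 3 H
  atom 11: C, bond orders sum to 4 (valence 4) → 0 H
  atom 12: C, bond orders sum to 4 (valence 4) → 0 H
  atom 13: Br (halogen, monovalent) → 0 H
  atom 14: C, bond orders sum to 4 (valence 4) → 0 H
  atom 15: O, bond orders sum to 2 (valence 2) → 0 H
  atom 16: O, bond orders sum to 2 (valence 2) → 0 H
  atom 17: C, bond orders sum to 1 (valence 4) → 3 H
Total hydrogens: 7.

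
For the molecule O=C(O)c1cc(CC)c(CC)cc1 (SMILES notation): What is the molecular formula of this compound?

Walk through each heavy atom and fill implicit hydrogens from standard valence (C 4, N 3, O 2, S 2, halogen 1); for lowercase aromatic atoms, an aromatic c carries 1 H when it has two neighbours and 0 H with three, and aromatic n carries 0 H:
  atom 1: O, bond orders sum to 2 (valence 2) → 0 H
  atom 2: C, bond orders sum to 4 (valence 4) → 0 H
  atom 3: O, bond orders sum to 1 (valence 2) → 1 H
  atom 4: aromatic c, 3 neighbours → 0 H
  atom 5: aromatic c, 2 neighbours → 1 H
  atom 6: aromatic c, 3 neighbours → 0 H
  atom 7: C, bond orders sum to 2 (valence 4) → 2 H
  atom 8: C, bond orders sum to 1 (valence 4) → 3 H
  atom 9: aromatic c, 3 neighbours → 0 H
  atom 10: C, bond orders sum to 2 (valence 4) → 2 H
  atom 11: C, bond orders sum to 1 (valence 4) → 3 H
  atom 12: aromatic c, 2 neighbours → 1 H
  atom 13: aromatic c, 2 neighbours → 1 H
Totals → C:11, H:14, O:2.
In Hill order: C11H14O2.

C11H14O2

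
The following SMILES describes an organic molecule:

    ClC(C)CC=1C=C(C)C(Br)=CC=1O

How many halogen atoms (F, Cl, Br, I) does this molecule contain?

2

Halogen atoms appear at heavy-atom positions 1, 10 (1×Br, 1×Cl).
Other groups present: 1 hydroxyl.
Halogen count: 2.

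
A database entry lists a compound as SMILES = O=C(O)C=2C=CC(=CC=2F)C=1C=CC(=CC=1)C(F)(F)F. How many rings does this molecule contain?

In SMILES, each pair of matching ring-closure digits denotes one ring-closing bond; the number of such bonds equals the number of independent rings.
Ring-closure bonds here: 2.

2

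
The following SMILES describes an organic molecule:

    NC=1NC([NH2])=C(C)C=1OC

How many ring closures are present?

1

In SMILES, each pair of matching ring-closure digits denotes one ring-closing bond; the number of such bonds equals the number of independent rings.
Ring-closure bonds here: 1.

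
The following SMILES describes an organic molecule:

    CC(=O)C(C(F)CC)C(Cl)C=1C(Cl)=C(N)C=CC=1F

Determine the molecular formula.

C13H15Cl2F2NO

Walk through each heavy atom and fill implicit hydrogens from standard valence (C 4, N 3, O 2, S 2, halogen 1):
  atom 1: C, bond orders sum to 1 (valence 4) → 3 H
  atom 2: C, bond orders sum to 4 (valence 4) → 0 H
  atom 3: O, bond orders sum to 2 (valence 2) → 0 H
  atom 4: C, bond orders sum to 3 (valence 4) → 1 H
  atom 5: C, bond orders sum to 3 (valence 4) → 1 H
  atom 6: F (halogen, monovalent) → 0 H
  atom 7: C, bond orders sum to 2 (valence 4) → 2 H
  atom 8: C, bond orders sum to 1 (valence 4) → 3 H
  atom 9: C, bond orders sum to 3 (valence 4) → 1 H
  atom 10: Cl (halogen, monovalent) → 0 H
  atom 11: C, bond orders sum to 4 (valence 4) → 0 H
  atom 12: C, bond orders sum to 4 (valence 4) → 0 H
  atom 13: Cl (halogen, monovalent) → 0 H
  atom 14: C, bond orders sum to 4 (valence 4) → 0 H
  atom 15: N, bond orders sum to 1 (valence 3) → 2 H
  atom 16: C, bond orders sum to 3 (valence 4) → 1 H
  atom 17: C, bond orders sum to 3 (valence 4) → 1 H
  atom 18: C, bond orders sum to 4 (valence 4) → 0 H
  atom 19: F (halogen, monovalent) → 0 H
Totals → C:13, H:15, Cl:2, F:2, N:1, O:1.
In Hill order: C13H15Cl2F2NO.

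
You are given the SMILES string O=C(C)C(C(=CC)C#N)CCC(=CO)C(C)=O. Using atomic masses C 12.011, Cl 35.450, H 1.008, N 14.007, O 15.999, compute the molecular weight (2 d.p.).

235.28 g/mol

First, the molecular formula is C13H17NO3 (counting implicit H from valence).
  C: 13 × 12.011 = 156.143
  H: 17 × 1.008 = 17.136
  N: 1 × 14.007 = 14.007
  O: 3 × 15.999 = 47.997
Sum: 13×12.011 + 17×1.008 + 1×14.007 + 3×15.999 = 235.283 → 235.28 g/mol.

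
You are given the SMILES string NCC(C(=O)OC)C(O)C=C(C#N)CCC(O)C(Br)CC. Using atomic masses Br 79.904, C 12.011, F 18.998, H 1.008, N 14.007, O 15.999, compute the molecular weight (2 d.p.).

363.25 g/mol

First, the molecular formula is C14H23BrN2O4 (counting implicit H from valence).
  Br: 1 × 79.904 = 79.904
  C: 14 × 12.011 = 168.154
  H: 23 × 1.008 = 23.184
  N: 2 × 14.007 = 28.014
  O: 4 × 15.999 = 63.996
Sum: 1×79.904 + 14×12.011 + 23×1.008 + 2×14.007 + 4×15.999 = 363.252 → 363.25 g/mol.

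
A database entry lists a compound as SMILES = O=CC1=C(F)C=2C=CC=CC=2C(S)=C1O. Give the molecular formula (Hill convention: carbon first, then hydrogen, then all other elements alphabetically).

Walk through each heavy atom and fill implicit hydrogens from standard valence (C 4, N 3, O 2, S 2, halogen 1):
  atom 1: O, bond orders sum to 2 (valence 2) → 0 H
  atom 2: C, bond orders sum to 3 (valence 4) → 1 H
  atom 3: C, bond orders sum to 4 (valence 4) → 0 H
  atom 4: C, bond orders sum to 4 (valence 4) → 0 H
  atom 5: F (halogen, monovalent) → 0 H
  atom 6: C, bond orders sum to 4 (valence 4) → 0 H
  atom 7: C, bond orders sum to 3 (valence 4) → 1 H
  atom 8: C, bond orders sum to 3 (valence 4) → 1 H
  atom 9: C, bond orders sum to 3 (valence 4) → 1 H
  atom 10: C, bond orders sum to 3 (valence 4) → 1 H
  atom 11: C, bond orders sum to 4 (valence 4) → 0 H
  atom 12: C, bond orders sum to 4 (valence 4) → 0 H
  atom 13: S, bond orders sum to 1 (valence 2) → 1 H
  atom 14: C, bond orders sum to 4 (valence 4) → 0 H
  atom 15: O, bond orders sum to 1 (valence 2) → 1 H
Totals → C:11, H:7, F:1, O:2, S:1.
In Hill order: C11H7FO2S.

C11H7FO2S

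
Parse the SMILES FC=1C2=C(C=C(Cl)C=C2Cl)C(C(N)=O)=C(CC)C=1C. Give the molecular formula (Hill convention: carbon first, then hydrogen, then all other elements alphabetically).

C14H12Cl2FNO

Walk through each heavy atom and fill implicit hydrogens from standard valence (C 4, N 3, O 2, S 2, halogen 1):
  atom 1: F (halogen, monovalent) → 0 H
  atom 2: C, bond orders sum to 4 (valence 4) → 0 H
  atom 3: C, bond orders sum to 4 (valence 4) → 0 H
  atom 4: C, bond orders sum to 4 (valence 4) → 0 H
  atom 5: C, bond orders sum to 3 (valence 4) → 1 H
  atom 6: C, bond orders sum to 4 (valence 4) → 0 H
  atom 7: Cl (halogen, monovalent) → 0 H
  atom 8: C, bond orders sum to 3 (valence 4) → 1 H
  atom 9: C, bond orders sum to 4 (valence 4) → 0 H
  atom 10: Cl (halogen, monovalent) → 0 H
  atom 11: C, bond orders sum to 4 (valence 4) → 0 H
  atom 12: C, bond orders sum to 4 (valence 4) → 0 H
  atom 13: N, bond orders sum to 1 (valence 3) → 2 H
  atom 14: O, bond orders sum to 2 (valence 2) → 0 H
  atom 15: C, bond orders sum to 4 (valence 4) → 0 H
  atom 16: C, bond orders sum to 2 (valence 4) → 2 H
  atom 17: C, bond orders sum to 1 (valence 4) → 3 H
  atom 18: C, bond orders sum to 4 (valence 4) → 0 H
  atom 19: C, bond orders sum to 1 (valence 4) → 3 H
Totals → C:14, H:12, Cl:2, F:1, N:1, O:1.
In Hill order: C14H12Cl2FNO.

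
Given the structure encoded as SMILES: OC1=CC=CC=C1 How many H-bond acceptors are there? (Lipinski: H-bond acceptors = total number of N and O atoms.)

N atoms: 0; O atoms: 1.
Lipinski HBA = 0 + 1 = 1.

1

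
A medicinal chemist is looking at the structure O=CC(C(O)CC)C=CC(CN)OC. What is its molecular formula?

Walk through each heavy atom and fill implicit hydrogens from standard valence (C 4, N 3, O 2, S 2, halogen 1):
  atom 1: O, bond orders sum to 2 (valence 2) → 0 H
  atom 2: C, bond orders sum to 3 (valence 4) → 1 H
  atom 3: C, bond orders sum to 3 (valence 4) → 1 H
  atom 4: C, bond orders sum to 3 (valence 4) → 1 H
  atom 5: O, bond orders sum to 1 (valence 2) → 1 H
  atom 6: C, bond orders sum to 2 (valence 4) → 2 H
  atom 7: C, bond orders sum to 1 (valence 4) → 3 H
  atom 8: C, bond orders sum to 3 (valence 4) → 1 H
  atom 9: C, bond orders sum to 3 (valence 4) → 1 H
  atom 10: C, bond orders sum to 3 (valence 4) → 1 H
  atom 11: C, bond orders sum to 2 (valence 4) → 2 H
  atom 12: N, bond orders sum to 1 (valence 3) → 2 H
  atom 13: O, bond orders sum to 2 (valence 2) → 0 H
  atom 14: C, bond orders sum to 1 (valence 4) → 3 H
Totals → C:10, H:19, N:1, O:3.

C10H19NO3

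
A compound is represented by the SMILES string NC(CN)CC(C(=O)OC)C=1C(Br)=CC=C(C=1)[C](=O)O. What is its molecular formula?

C13H17BrN2O4

Walk through each heavy atom and fill implicit hydrogens from standard valence (C 4, N 3, O 2, S 2, halogen 1):
  atom 1: N, bond orders sum to 1 (valence 3) → 2 H
  atom 2: C, bond orders sum to 3 (valence 4) → 1 H
  atom 3: C, bond orders sum to 2 (valence 4) → 2 H
  atom 4: N, bond orders sum to 1 (valence 3) → 2 H
  atom 5: C, bond orders sum to 2 (valence 4) → 2 H
  atom 6: C, bond orders sum to 3 (valence 4) → 1 H
  atom 7: C, bond orders sum to 4 (valence 4) → 0 H
  atom 8: O, bond orders sum to 2 (valence 2) → 0 H
  atom 9: O, bond orders sum to 2 (valence 2) → 0 H
  atom 10: C, bond orders sum to 1 (valence 4) → 3 H
  atom 11: C, bond orders sum to 4 (valence 4) → 0 H
  atom 12: C, bond orders sum to 4 (valence 4) → 0 H
  atom 13: Br (halogen, monovalent) → 0 H
  atom 14: C, bond orders sum to 3 (valence 4) → 1 H
  atom 15: C, bond orders sum to 3 (valence 4) → 1 H
  atom 16: C, bond orders sum to 4 (valence 4) → 0 H
  atom 17: C, bond orders sum to 3 (valence 4) → 1 H
  atom 18: C with explicit H count 0
  atom 19: O, bond orders sum to 2 (valence 2) → 0 H
  atom 20: O, bond orders sum to 1 (valence 2) → 1 H
Totals → C:13, H:17, Br:1, N:2, O:4.
In Hill order: C13H17BrN2O4.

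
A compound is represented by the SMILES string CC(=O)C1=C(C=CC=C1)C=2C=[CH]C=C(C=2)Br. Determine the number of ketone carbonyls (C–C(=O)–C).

The ketone motif appears at heavy-atom position 2 in the SMILES.
Ketone count: 1.

1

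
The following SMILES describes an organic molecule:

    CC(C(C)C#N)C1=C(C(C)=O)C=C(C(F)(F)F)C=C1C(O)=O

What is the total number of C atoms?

15

Count every carbon token in the SMILES (each C, including those in ring-closure positions and inside branches).
Carbon count: 15.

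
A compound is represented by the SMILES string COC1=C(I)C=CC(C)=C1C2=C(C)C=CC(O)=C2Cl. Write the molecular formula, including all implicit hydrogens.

Walk through each heavy atom and fill implicit hydrogens from standard valence (C 4, N 3, O 2, S 2, halogen 1):
  atom 1: C, bond orders sum to 1 (valence 4) → 3 H
  atom 2: O, bond orders sum to 2 (valence 2) → 0 H
  atom 3: C, bond orders sum to 4 (valence 4) → 0 H
  atom 4: C, bond orders sum to 4 (valence 4) → 0 H
  atom 5: I (halogen, monovalent) → 0 H
  atom 6: C, bond orders sum to 3 (valence 4) → 1 H
  atom 7: C, bond orders sum to 3 (valence 4) → 1 H
  atom 8: C, bond orders sum to 4 (valence 4) → 0 H
  atom 9: C, bond orders sum to 1 (valence 4) → 3 H
  atom 10: C, bond orders sum to 4 (valence 4) → 0 H
  atom 11: C, bond orders sum to 4 (valence 4) → 0 H
  atom 12: C, bond orders sum to 4 (valence 4) → 0 H
  atom 13: C, bond orders sum to 1 (valence 4) → 3 H
  atom 14: C, bond orders sum to 3 (valence 4) → 1 H
  atom 15: C, bond orders sum to 3 (valence 4) → 1 H
  atom 16: C, bond orders sum to 4 (valence 4) → 0 H
  atom 17: O, bond orders sum to 1 (valence 2) → 1 H
  atom 18: C, bond orders sum to 4 (valence 4) → 0 H
  atom 19: Cl (halogen, monovalent) → 0 H
Totals → C:15, H:14, Cl:1, I:1, O:2.

C15H14ClIO2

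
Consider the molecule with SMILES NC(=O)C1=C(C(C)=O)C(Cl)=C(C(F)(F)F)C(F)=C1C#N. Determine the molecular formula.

C11H5ClF4N2O2

Walk through each heavy atom and fill implicit hydrogens from standard valence (C 4, N 3, O 2, S 2, halogen 1):
  atom 1: N, bond orders sum to 1 (valence 3) → 2 H
  atom 2: C, bond orders sum to 4 (valence 4) → 0 H
  atom 3: O, bond orders sum to 2 (valence 2) → 0 H
  atom 4: C, bond orders sum to 4 (valence 4) → 0 H
  atom 5: C, bond orders sum to 4 (valence 4) → 0 H
  atom 6: C, bond orders sum to 4 (valence 4) → 0 H
  atom 7: C, bond orders sum to 1 (valence 4) → 3 H
  atom 8: O, bond orders sum to 2 (valence 2) → 0 H
  atom 9: C, bond orders sum to 4 (valence 4) → 0 H
  atom 10: Cl (halogen, monovalent) → 0 H
  atom 11: C, bond orders sum to 4 (valence 4) → 0 H
  atom 12: C, bond orders sum to 4 (valence 4) → 0 H
  atom 13: F (halogen, monovalent) → 0 H
  atom 14: F (halogen, monovalent) → 0 H
  atom 15: F (halogen, monovalent) → 0 H
  atom 16: C, bond orders sum to 4 (valence 4) → 0 H
  atom 17: F (halogen, monovalent) → 0 H
  atom 18: C, bond orders sum to 4 (valence 4) → 0 H
  atom 19: C, bond orders sum to 4 (valence 4) → 0 H
  atom 20: N, bond orders sum to 3 (valence 3) → 0 H
Totals → C:11, H:5, Cl:1, F:4, N:2, O:2.
In Hill order: C11H5ClF4N2O2.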